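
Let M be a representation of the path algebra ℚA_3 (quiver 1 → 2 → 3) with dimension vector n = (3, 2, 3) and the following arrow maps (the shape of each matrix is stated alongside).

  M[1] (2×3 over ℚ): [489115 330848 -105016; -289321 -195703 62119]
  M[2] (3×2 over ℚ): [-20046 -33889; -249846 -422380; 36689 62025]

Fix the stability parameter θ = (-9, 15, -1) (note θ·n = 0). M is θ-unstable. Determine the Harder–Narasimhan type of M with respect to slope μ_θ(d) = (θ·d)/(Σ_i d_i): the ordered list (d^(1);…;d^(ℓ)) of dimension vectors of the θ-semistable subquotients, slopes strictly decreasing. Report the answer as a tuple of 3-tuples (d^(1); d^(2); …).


Barcode: M ≅ I[1,1], I[1,3]^2, I[3,3]. HN layers by μ_θ (3 steps, strictly decreasing):
  μ^(1)=7; μ^(2)=-1; μ^(3)=-9

((0, 2, 2); (0, 0, 1); (3, 0, 0))


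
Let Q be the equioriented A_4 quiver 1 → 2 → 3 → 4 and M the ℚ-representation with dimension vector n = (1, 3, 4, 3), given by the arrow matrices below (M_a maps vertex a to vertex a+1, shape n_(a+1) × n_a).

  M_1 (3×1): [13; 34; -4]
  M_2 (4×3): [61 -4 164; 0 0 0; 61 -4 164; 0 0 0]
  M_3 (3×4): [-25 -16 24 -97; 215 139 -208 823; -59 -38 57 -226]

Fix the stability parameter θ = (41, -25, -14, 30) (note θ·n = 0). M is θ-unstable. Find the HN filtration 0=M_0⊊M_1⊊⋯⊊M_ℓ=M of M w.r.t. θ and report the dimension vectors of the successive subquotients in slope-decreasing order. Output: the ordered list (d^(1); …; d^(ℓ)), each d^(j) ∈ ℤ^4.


Interval decomposition of M: I[1,4], I[2,2]^2, I[3,3], I[3,4]^2.
HN type (ℓ=4): μ^(1)=30; μ^(2)=2/3; μ^(3)=-14; μ^(4)=-25

((0, 0, 0, 3); (1, 1, 1, 0); (0, 0, 3, 0); (0, 2, 0, 0))


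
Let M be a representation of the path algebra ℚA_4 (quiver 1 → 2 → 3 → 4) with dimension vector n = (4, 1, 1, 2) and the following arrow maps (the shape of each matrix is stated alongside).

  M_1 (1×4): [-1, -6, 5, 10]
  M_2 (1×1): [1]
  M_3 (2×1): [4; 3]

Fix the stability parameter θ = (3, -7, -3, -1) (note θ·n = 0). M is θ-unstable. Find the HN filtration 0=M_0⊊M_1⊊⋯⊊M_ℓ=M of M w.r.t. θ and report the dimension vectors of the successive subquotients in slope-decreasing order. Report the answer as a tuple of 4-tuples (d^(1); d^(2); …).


Barcode: M ≅ I[1,1]^3, I[1,4], I[4,4]. HN layers by μ_θ (3 steps, strictly decreasing):
  μ^(1)=3; μ^(2)=-1; μ^(3)=-7/3

((3, 0, 0, 0); (0, 0, 0, 2); (1, 1, 1, 0))


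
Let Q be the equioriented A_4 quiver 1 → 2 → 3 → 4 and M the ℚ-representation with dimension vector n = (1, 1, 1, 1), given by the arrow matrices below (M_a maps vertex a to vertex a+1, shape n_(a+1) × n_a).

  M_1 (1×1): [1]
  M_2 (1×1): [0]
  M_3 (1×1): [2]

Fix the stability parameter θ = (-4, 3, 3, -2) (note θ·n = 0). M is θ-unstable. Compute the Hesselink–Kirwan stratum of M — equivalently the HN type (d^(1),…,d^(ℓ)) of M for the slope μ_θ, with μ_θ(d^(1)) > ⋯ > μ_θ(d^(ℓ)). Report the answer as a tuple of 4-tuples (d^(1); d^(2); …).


Via rank(M_{q-1}∘⋯∘M_p): M ≅ I[1,2], I[3,4].
μ_θ-semistable layers: μ^(1)=3; μ^(2)=1/2; μ^(3)=-4

((0, 1, 0, 0); (0, 0, 1, 1); (1, 0, 0, 0))


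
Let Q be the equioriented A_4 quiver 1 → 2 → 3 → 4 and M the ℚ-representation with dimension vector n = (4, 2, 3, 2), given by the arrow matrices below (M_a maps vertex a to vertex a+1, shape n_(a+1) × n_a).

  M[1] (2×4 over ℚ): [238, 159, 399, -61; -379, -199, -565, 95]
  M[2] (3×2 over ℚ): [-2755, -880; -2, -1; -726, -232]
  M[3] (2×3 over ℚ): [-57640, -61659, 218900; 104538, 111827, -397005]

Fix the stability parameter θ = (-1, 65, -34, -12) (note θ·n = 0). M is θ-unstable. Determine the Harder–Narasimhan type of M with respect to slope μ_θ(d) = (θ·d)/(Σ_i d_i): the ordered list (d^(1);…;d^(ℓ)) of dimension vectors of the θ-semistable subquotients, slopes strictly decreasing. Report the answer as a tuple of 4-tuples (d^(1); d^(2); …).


Interval decomposition of M: I[1,1]^2, I[1,3], I[1,4], I[3,4].
HN type (ℓ=5): μ^(1)=31/2; μ^(2)=19/3; μ^(3)=-1; μ^(4)=-12; μ^(5)=-34

((0, 1, 1, 0); (0, 1, 1, 1); (4, 0, 0, 0); (0, 0, 0, 1); (0, 0, 1, 0))


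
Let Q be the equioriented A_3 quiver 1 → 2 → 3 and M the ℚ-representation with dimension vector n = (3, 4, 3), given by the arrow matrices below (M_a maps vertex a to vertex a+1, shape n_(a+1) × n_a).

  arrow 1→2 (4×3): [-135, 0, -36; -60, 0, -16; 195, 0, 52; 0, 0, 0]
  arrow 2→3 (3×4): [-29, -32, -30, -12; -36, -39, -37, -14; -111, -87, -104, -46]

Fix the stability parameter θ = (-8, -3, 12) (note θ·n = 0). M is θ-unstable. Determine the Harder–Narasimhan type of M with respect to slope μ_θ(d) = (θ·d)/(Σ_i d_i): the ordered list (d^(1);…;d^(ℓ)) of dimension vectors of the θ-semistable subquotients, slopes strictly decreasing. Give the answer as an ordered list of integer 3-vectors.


Interval decomposition of M: I[1,1]^2, I[1,3], I[2,2], I[2,3]^2.
HN type (ℓ=3): μ^(1)=12; μ^(2)=-3; μ^(3)=-8

((0, 0, 3); (0, 4, 0); (3, 0, 0))


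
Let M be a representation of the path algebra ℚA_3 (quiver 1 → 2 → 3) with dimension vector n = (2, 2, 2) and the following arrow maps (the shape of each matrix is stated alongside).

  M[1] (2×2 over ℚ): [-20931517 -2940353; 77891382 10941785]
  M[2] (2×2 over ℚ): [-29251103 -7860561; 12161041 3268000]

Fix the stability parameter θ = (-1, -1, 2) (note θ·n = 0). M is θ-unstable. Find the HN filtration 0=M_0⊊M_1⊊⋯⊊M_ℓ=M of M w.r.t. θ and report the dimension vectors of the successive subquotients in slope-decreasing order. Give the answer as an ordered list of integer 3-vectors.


Via rank(M_{q-1}∘⋯∘M_p): M ≅ I[1,3]^2.
μ_θ-semistable layers: μ^(1)=2; μ^(2)=-1

((0, 0, 2); (2, 2, 0))


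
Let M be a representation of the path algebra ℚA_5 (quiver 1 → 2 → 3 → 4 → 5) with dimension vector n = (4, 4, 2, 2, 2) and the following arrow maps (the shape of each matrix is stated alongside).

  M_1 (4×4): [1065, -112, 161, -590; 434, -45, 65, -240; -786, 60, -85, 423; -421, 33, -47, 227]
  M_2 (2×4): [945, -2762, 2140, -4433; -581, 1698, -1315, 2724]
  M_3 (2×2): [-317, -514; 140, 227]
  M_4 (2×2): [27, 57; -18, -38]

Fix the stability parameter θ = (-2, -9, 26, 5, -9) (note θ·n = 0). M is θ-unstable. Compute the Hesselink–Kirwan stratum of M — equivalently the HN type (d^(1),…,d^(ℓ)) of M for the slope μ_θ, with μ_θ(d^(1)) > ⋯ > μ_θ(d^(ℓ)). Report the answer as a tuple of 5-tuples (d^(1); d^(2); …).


Barcode: M ≅ I[1,2]^2, I[1,4], I[1,5], I[5,5]. HN layers by μ_θ (4 steps, strictly decreasing):
  μ^(1)=31/2; μ^(2)=22/3; μ^(3)=-11/2; μ^(4)=-9

((0, 0, 1, 1, 0); (0, 0, 1, 1, 1); (4, 4, 0, 0, 0); (0, 0, 0, 0, 1))


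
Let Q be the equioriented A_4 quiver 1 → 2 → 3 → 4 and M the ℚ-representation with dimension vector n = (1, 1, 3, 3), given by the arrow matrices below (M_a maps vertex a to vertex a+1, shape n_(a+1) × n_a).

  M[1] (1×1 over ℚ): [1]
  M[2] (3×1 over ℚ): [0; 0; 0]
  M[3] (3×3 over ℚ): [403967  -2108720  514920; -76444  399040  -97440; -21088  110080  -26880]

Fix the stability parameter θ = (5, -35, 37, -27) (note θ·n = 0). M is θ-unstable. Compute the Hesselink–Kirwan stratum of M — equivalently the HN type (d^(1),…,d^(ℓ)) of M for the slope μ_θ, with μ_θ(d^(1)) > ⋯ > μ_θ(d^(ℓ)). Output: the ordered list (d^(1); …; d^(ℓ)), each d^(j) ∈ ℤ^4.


Via rank(M_{q-1}∘⋯∘M_p): M ≅ I[1,2], I[3,3]^2, I[3,4], I[4,4]^2.
μ_θ-semistable layers: μ^(1)=37; μ^(2)=5; μ^(3)=-15; μ^(4)=-27

((0, 0, 2, 0); (0, 0, 1, 1); (1, 1, 0, 0); (0, 0, 0, 2))


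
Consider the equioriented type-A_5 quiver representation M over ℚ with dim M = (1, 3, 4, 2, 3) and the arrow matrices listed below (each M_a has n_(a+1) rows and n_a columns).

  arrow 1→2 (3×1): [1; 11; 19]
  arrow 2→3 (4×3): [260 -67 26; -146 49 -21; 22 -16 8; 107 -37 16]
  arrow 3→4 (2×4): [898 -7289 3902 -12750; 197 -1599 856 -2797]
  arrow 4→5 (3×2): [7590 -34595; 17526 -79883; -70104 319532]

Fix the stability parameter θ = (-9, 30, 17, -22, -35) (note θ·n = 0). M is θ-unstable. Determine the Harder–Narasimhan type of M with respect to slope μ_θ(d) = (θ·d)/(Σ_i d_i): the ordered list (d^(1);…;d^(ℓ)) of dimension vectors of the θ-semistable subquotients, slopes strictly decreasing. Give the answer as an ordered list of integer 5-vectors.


Via rank(M_{q-1}∘⋯∘M_p): M ≅ I[1,5], I[2,3], I[2,4], I[3,3], I[5,5]^2.
μ_θ-semistable layers: μ^(1)=47/2; μ^(2)=17; μ^(3)=25/3; μ^(4)=-5/2; μ^(5)=-9; μ^(6)=-35

((0, 1, 1, 0, 0); (0, 0, 1, 0, 0); (0, 1, 1, 1, 0); (0, 1, 1, 1, 1); (1, 0, 0, 0, 0); (0, 0, 0, 0, 2))


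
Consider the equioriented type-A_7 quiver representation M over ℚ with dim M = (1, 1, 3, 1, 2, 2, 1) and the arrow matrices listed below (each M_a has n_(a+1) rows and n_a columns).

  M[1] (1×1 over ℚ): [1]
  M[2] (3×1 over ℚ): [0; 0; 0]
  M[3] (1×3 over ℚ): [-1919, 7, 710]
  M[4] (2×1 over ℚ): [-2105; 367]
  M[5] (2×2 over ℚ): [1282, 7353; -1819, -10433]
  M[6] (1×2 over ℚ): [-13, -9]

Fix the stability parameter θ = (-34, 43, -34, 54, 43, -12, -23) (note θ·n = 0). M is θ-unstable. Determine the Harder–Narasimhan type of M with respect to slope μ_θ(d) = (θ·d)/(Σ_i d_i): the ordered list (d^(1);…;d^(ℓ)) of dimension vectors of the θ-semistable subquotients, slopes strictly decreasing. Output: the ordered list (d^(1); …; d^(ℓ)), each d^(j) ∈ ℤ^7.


Interval decomposition of M: I[1,2], I[3,3]^2, I[3,7], I[5,6].
HN type (ℓ=3): μ^(1)=43; μ^(2)=31/2; μ^(3)=-34

((0, 1, 0, 0, 0, 0, 0); (0, 0, 0, 1, 2, 2, 1); (1, 0, 3, 0, 0, 0, 0))


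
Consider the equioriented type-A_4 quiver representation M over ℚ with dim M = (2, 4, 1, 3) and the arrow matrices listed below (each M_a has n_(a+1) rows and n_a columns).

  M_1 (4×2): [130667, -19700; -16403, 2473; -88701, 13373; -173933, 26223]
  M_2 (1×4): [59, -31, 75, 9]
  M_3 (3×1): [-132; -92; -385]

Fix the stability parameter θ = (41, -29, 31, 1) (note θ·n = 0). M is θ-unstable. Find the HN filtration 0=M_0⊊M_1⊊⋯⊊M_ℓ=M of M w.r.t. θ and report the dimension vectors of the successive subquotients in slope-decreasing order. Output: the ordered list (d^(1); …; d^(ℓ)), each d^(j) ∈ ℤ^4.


Barcode: M ≅ I[1,2], I[1,4], I[2,2]^2, I[4,4]^2. HN layers by μ_θ (4 steps, strictly decreasing):
  μ^(1)=16; μ^(2)=6; μ^(3)=1; μ^(4)=-29

((0, 0, 1, 1); (2, 2, 0, 0); (0, 0, 0, 2); (0, 2, 0, 0))


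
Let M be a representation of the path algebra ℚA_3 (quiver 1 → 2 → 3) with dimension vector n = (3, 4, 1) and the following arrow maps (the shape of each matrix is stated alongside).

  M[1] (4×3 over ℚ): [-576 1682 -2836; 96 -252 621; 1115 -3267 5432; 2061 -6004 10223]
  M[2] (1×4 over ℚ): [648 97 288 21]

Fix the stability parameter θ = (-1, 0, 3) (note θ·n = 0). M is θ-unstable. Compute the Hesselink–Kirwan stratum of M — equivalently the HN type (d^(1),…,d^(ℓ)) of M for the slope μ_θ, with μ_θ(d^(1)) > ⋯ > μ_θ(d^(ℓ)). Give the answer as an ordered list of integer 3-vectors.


Barcode: M ≅ I[1,2]^2, I[1,3], I[2,2]. HN layers by μ_θ (3 steps, strictly decreasing):
  μ^(1)=3; μ^(2)=0; μ^(3)=-1

((0, 0, 1); (0, 4, 0); (3, 0, 0))


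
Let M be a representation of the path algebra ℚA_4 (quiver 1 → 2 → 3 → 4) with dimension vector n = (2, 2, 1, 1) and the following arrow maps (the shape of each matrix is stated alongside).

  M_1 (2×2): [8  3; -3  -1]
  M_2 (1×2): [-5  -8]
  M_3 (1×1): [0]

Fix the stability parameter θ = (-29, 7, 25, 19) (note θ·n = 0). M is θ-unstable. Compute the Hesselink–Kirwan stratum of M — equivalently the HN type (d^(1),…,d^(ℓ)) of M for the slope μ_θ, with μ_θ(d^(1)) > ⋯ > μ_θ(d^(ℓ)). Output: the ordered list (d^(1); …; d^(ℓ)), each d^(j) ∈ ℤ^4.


Interval decomposition of M: I[1,2], I[1,3], I[4,4].
HN type (ℓ=4): μ^(1)=25; μ^(2)=19; μ^(3)=7; μ^(4)=-29

((0, 0, 1, 0); (0, 0, 0, 1); (0, 2, 0, 0); (2, 0, 0, 0))


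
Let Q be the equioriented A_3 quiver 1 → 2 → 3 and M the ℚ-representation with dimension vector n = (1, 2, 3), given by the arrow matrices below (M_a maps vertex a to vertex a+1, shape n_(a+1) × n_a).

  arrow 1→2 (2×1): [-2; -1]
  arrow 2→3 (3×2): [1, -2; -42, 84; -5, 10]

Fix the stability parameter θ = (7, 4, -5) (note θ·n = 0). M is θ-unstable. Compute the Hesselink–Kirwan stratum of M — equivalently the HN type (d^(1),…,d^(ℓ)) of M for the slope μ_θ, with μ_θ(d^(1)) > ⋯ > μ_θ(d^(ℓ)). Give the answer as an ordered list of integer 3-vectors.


Via rank(M_{q-1}∘⋯∘M_p): M ≅ I[1,2], I[2,3], I[3,3]^2.
μ_θ-semistable layers: μ^(1)=11/2; μ^(2)=-1/2; μ^(3)=-5

((1, 1, 0); (0, 1, 1); (0, 0, 2))


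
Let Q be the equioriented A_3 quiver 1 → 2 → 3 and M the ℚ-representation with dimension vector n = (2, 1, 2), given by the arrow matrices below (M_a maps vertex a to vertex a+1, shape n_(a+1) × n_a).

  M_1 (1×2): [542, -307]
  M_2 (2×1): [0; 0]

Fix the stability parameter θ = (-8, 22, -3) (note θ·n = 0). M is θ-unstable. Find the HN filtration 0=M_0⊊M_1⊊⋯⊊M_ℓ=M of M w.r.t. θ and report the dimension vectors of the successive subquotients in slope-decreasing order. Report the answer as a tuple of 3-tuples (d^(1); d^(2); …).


Interval decomposition of M: I[1,1], I[1,2], I[3,3]^2.
HN type (ℓ=3): μ^(1)=22; μ^(2)=-3; μ^(3)=-8

((0, 1, 0); (0, 0, 2); (2, 0, 0))


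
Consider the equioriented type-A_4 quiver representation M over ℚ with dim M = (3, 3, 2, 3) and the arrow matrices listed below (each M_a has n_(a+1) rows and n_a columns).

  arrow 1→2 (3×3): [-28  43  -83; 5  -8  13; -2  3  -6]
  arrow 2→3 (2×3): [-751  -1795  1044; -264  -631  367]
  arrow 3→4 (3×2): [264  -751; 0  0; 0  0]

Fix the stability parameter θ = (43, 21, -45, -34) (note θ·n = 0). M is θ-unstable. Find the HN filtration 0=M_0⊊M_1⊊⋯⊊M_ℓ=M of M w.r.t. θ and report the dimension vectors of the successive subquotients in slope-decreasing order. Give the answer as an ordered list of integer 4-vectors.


Barcode: M ≅ I[1,2], I[1,3], I[1,4], I[4,4]^2. HN layers by μ_θ (4 steps, strictly decreasing):
  μ^(1)=32; μ^(2)=19/3; μ^(3)=-15/4; μ^(4)=-34

((1, 1, 0, 0); (1, 1, 1, 0); (1, 1, 1, 1); (0, 0, 0, 2))


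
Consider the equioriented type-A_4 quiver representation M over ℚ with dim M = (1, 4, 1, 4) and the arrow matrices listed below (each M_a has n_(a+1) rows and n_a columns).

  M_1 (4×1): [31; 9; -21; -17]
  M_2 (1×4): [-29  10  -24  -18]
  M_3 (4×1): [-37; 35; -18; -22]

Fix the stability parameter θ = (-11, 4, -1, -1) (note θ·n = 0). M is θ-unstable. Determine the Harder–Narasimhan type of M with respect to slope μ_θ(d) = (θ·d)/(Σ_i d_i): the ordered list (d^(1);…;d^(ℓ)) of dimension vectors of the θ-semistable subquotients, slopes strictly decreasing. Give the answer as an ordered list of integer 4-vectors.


Interval decomposition of M: I[1,4], I[2,2]^3, I[4,4]^3.
HN type (ℓ=4): μ^(1)=4; μ^(2)=2/3; μ^(3)=-1; μ^(4)=-11

((0, 3, 0, 0); (0, 1, 1, 1); (0, 0, 0, 3); (1, 0, 0, 0))


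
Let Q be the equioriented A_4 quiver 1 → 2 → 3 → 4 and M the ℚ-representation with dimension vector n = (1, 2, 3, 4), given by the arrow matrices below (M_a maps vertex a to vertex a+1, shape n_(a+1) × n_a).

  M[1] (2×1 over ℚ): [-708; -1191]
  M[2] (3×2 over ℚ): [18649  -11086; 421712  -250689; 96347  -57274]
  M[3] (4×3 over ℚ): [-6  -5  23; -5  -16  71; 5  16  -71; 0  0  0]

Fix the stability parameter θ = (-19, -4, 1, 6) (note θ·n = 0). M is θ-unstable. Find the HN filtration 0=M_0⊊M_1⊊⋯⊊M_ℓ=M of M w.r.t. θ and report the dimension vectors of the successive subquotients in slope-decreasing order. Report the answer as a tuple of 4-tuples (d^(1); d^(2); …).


Interval decomposition of M: I[1,4], I[2,3], I[3,4], I[4,4]^2.
HN type (ℓ=4): μ^(1)=6; μ^(2)=1; μ^(3)=-4; μ^(4)=-19

((0, 0, 0, 4); (0, 0, 3, 0); (0, 2, 0, 0); (1, 0, 0, 0))


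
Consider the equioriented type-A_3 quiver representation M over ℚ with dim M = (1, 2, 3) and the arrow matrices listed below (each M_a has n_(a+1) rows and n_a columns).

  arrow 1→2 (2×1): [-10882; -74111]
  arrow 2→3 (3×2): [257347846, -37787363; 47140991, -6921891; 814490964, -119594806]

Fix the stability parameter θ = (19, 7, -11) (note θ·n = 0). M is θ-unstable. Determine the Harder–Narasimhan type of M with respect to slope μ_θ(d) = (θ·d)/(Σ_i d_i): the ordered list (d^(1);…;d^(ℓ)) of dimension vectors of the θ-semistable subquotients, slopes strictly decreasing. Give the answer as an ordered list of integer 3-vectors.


Interval decomposition of M: I[1,3], I[2,3], I[3,3].
HN type (ℓ=3): μ^(1)=5; μ^(2)=-2; μ^(3)=-11

((1, 1, 1); (0, 1, 1); (0, 0, 1))


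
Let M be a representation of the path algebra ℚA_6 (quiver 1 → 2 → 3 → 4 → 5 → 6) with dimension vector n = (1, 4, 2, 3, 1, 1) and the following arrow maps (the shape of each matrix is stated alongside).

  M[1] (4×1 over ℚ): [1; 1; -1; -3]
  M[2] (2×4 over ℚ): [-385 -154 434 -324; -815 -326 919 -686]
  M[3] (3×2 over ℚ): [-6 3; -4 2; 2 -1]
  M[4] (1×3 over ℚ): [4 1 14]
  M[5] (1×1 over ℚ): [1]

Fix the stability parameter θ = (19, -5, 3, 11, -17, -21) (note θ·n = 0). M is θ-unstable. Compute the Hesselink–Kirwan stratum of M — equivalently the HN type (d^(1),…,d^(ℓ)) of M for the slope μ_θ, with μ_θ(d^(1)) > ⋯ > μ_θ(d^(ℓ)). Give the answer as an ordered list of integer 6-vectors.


Interval decomposition of M: I[1,3], I[2,2]^2, I[2,4], I[4,4], I[4,6].
HN type (ℓ=5): μ^(1)=11; μ^(2)=17/3; μ^(3)=3; μ^(4)=-5; μ^(5)=-9

((0, 0, 0, 2, 0, 0); (1, 1, 1, 0, 0, 0); (0, 0, 1, 0, 0, 0); (0, 3, 0, 0, 0, 0); (0, 0, 0, 1, 1, 1))


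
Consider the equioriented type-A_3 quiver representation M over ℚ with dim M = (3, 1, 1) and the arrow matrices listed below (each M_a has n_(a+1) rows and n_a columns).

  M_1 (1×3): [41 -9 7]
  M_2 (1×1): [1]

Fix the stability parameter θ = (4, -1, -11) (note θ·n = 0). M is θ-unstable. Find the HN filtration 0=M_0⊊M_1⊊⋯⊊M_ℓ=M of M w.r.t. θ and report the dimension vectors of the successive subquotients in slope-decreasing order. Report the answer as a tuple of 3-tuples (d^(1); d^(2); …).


Interval decomposition of M: I[1,1]^2, I[1,3].
HN type (ℓ=2): μ^(1)=4; μ^(2)=-8/3

((2, 0, 0); (1, 1, 1))


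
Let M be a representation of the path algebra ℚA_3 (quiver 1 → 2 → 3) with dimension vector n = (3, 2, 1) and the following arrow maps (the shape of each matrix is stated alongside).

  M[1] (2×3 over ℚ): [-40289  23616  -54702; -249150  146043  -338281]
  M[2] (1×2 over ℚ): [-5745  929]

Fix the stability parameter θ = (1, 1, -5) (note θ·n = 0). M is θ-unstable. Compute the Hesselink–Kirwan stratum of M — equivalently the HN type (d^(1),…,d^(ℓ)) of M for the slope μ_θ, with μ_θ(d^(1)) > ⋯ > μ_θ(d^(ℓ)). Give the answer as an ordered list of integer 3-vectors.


Interval decomposition of M: I[1,1], I[1,2], I[1,3].
HN type (ℓ=2): μ^(1)=1; μ^(2)=-1

((2, 1, 0); (1, 1, 1))


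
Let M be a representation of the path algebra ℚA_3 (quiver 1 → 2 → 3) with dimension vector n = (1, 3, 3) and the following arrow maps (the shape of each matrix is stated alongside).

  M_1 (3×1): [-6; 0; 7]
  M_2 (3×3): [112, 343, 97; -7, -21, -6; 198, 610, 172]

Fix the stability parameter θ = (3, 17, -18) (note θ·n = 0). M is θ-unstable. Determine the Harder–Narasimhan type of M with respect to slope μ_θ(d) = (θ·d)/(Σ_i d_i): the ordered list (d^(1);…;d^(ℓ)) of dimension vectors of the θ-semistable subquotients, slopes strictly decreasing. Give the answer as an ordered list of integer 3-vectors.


Barcode: M ≅ I[1,3], I[2,2], I[2,3], I[3,3]. HN layers by μ_θ (4 steps, strictly decreasing):
  μ^(1)=17; μ^(2)=2/3; μ^(3)=-1/2; μ^(4)=-18

((0, 1, 0); (1, 1, 1); (0, 1, 1); (0, 0, 1))


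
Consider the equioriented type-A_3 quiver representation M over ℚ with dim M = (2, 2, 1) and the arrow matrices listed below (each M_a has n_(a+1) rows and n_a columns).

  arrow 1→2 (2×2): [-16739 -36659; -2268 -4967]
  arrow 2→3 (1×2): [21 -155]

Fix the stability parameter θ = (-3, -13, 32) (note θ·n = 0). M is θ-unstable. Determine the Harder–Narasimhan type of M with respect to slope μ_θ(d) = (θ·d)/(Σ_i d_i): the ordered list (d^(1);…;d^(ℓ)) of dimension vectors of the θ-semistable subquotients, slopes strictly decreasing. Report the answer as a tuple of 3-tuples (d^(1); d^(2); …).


Via rank(M_{q-1}∘⋯∘M_p): M ≅ I[1,2], I[1,3].
μ_θ-semistable layers: μ^(1)=32; μ^(2)=-8

((0, 0, 1); (2, 2, 0))


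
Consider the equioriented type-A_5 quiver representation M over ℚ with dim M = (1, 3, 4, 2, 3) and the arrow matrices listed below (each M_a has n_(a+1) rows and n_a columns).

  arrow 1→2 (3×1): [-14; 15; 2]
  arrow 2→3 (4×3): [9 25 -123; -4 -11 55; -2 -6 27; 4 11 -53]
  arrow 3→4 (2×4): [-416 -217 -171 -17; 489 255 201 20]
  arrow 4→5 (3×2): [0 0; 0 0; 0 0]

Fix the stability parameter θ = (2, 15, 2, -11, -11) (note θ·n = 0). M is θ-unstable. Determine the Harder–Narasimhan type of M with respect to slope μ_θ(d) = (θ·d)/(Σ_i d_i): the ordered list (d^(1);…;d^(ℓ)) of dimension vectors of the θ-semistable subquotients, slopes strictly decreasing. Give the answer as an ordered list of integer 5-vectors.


Barcode: M ≅ I[1,4], I[2,3], I[2,4], I[3,3], I[5,5]^3. HN layers by μ_θ (3 steps, strictly decreasing):
  μ^(1)=17/2; μ^(2)=2; μ^(3)=-11

((0, 1, 1, 0, 0); (1, 2, 3, 2, 0); (0, 0, 0, 0, 3))


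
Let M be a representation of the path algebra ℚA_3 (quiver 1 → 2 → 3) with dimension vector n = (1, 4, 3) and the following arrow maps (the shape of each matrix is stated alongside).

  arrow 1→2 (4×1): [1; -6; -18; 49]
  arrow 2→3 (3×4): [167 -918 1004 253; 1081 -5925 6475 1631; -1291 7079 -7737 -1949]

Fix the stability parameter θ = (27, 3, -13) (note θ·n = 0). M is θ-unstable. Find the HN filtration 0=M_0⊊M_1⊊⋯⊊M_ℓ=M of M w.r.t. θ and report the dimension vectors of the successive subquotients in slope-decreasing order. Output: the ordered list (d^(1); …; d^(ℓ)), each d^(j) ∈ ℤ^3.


Barcode: M ≅ I[1,2], I[2,2], I[2,3]^2, I[3,3]. HN layers by μ_θ (4 steps, strictly decreasing):
  μ^(1)=15; μ^(2)=3; μ^(3)=-5; μ^(4)=-13

((1, 1, 0); (0, 1, 0); (0, 2, 2); (0, 0, 1))


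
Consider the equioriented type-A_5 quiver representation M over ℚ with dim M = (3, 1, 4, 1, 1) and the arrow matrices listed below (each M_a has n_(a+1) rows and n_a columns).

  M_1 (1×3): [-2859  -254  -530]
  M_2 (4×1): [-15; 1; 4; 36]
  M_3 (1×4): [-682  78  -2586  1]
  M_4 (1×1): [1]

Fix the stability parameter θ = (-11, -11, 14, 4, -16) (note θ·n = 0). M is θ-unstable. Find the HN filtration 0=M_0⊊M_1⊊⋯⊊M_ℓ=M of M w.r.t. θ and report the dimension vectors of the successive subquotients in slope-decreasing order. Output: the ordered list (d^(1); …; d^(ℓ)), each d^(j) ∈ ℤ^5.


Via rank(M_{q-1}∘⋯∘M_p): M ≅ I[1,1]^2, I[1,3], I[3,3]^2, I[3,5].
μ_θ-semistable layers: μ^(1)=14; μ^(2)=2/3; μ^(3)=-11

((0, 0, 3, 0, 0); (0, 0, 1, 1, 1); (3, 1, 0, 0, 0))


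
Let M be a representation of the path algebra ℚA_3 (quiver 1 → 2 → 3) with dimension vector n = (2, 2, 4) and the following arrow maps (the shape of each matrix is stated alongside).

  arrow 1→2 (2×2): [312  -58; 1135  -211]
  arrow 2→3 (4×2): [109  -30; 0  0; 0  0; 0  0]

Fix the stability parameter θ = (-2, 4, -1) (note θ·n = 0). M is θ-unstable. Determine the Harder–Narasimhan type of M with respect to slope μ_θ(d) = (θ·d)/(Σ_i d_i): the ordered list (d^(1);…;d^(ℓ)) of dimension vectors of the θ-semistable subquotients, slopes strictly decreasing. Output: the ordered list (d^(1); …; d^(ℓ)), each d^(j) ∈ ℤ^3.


Interval decomposition of M: I[1,2], I[1,3], I[3,3]^3.
HN type (ℓ=4): μ^(1)=4; μ^(2)=3/2; μ^(3)=-1; μ^(4)=-2

((0, 1, 0); (0, 1, 1); (0, 0, 3); (2, 0, 0))


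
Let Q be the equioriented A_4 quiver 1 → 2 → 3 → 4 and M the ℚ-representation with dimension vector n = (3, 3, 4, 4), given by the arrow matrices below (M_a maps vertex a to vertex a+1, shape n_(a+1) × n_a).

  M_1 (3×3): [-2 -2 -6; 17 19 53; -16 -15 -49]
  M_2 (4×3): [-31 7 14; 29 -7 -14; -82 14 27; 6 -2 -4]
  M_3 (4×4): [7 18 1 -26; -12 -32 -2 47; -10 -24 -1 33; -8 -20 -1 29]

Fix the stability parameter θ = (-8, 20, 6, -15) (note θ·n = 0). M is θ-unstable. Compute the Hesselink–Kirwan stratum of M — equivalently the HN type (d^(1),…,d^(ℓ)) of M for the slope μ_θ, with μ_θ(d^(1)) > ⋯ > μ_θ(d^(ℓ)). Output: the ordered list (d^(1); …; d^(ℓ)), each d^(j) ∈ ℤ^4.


Via rank(M_{q-1}∘⋯∘M_p): M ≅ I[1,4]^3, I[3,3], I[4,4].
μ_θ-semistable layers: μ^(1)=6; μ^(2)=11/3; μ^(3)=-8; μ^(4)=-15

((0, 0, 1, 0); (0, 3, 3, 3); (3, 0, 0, 0); (0, 0, 0, 1))


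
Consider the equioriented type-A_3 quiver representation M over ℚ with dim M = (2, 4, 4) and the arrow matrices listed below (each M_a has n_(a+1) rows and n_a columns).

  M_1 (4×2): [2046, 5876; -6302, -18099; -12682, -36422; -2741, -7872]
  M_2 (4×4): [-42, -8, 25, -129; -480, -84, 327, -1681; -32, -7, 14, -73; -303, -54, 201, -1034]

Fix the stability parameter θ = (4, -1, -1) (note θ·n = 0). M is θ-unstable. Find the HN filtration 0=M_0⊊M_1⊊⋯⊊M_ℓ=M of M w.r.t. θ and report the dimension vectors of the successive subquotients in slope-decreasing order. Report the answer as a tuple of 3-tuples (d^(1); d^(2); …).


Interval decomposition of M: I[1,3]^2, I[2,2], I[2,3], I[3,3].
HN type (ℓ=2): μ^(1)=2/3; μ^(2)=-1

((2, 2, 2); (0, 2, 2))


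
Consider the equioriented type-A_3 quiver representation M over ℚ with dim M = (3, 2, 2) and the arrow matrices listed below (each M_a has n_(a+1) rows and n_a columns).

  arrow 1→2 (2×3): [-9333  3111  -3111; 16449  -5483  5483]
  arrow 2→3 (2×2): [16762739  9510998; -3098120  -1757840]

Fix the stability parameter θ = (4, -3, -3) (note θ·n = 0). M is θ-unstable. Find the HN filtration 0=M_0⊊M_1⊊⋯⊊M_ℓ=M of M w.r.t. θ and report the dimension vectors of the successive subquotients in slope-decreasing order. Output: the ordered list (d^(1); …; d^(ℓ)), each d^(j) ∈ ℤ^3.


Interval decomposition of M: I[1,1]^2, I[1,3], I[2,2], I[3,3].
HN type (ℓ=3): μ^(1)=4; μ^(2)=-2/3; μ^(3)=-3

((2, 0, 0); (1, 1, 1); (0, 1, 1))


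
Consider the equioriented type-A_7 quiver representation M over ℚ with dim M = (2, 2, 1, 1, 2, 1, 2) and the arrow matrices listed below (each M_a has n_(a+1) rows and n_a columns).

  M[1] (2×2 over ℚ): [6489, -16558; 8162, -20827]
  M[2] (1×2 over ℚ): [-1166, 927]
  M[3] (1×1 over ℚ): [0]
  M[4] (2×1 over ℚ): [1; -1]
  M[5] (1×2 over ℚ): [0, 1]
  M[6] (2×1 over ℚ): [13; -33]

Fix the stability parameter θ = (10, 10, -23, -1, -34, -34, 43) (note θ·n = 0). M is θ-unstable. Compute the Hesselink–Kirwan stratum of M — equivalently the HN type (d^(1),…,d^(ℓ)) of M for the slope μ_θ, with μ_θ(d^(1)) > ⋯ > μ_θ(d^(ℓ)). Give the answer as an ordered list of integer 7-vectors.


Via rank(M_{q-1}∘⋯∘M_p): M ≅ I[1,2], I[1,3], I[4,7], I[5,5], I[7,7].
μ_θ-semistable layers: μ^(1)=43; μ^(2)=10; μ^(3)=-1; μ^(4)=-23; μ^(5)=-34

((0, 0, 0, 0, 0, 0, 2); (1, 1, 0, 0, 0, 0, 0); (1, 1, 1, 0, 0, 0, 0); (0, 0, 0, 1, 1, 1, 0); (0, 0, 0, 0, 1, 0, 0))


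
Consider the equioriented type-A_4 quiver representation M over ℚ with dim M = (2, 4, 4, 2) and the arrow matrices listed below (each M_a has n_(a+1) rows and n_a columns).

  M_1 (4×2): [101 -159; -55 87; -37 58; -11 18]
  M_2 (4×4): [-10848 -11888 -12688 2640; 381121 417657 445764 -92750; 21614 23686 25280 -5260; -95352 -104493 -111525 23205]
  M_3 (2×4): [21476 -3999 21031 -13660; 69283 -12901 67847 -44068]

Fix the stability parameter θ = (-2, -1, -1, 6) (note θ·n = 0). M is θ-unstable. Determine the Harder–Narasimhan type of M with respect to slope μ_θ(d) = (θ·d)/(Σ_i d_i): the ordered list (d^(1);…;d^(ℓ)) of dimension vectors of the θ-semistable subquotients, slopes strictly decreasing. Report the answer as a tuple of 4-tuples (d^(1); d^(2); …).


Barcode: M ≅ I[1,2], I[1,3], I[2,2], I[2,4], I[3,3], I[3,4]. HN layers by μ_θ (3 steps, strictly decreasing):
  μ^(1)=6; μ^(2)=-1; μ^(3)=-2

((0, 0, 0, 2); (0, 4, 4, 0); (2, 0, 0, 0))


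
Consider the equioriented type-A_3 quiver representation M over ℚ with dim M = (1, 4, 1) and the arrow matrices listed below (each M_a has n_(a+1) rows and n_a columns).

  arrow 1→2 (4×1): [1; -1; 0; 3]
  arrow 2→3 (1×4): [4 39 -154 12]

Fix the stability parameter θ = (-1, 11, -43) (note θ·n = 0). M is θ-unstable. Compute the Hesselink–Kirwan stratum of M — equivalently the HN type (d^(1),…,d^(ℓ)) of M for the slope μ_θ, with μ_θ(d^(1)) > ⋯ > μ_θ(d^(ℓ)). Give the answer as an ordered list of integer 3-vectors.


Interval decomposition of M: I[1,3], I[2,2]^3.
HN type (ℓ=2): μ^(1)=11; μ^(2)=-11

((0, 3, 0); (1, 1, 1))


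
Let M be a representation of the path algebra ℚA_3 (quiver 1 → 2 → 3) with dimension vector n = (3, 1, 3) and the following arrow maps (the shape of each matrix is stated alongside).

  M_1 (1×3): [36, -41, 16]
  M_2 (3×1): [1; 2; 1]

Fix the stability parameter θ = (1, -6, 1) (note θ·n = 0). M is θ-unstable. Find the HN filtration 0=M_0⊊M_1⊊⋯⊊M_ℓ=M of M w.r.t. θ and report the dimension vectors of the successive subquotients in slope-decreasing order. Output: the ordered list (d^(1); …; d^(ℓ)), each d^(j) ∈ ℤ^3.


Barcode: M ≅ I[1,1]^2, I[1,3], I[3,3]^2. HN layers by μ_θ (2 steps, strictly decreasing):
  μ^(1)=1; μ^(2)=-5/2

((2, 0, 3); (1, 1, 0))


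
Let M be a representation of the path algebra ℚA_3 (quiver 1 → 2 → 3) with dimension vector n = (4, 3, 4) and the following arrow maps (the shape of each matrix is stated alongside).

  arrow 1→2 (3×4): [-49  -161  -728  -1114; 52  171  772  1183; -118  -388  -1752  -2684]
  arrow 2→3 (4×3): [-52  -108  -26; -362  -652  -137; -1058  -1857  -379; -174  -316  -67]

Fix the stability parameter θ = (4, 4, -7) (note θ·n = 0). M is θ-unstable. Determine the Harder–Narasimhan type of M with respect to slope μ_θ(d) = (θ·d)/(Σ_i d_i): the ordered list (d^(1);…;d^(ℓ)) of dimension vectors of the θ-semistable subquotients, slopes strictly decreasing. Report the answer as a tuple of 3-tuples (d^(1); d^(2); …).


Barcode: M ≅ I[1,1], I[1,2], I[1,3]^2, I[3,3]^2. HN layers by μ_θ (3 steps, strictly decreasing):
  μ^(1)=4; μ^(2)=1/3; μ^(3)=-7

((2, 1, 0); (2, 2, 2); (0, 0, 2))


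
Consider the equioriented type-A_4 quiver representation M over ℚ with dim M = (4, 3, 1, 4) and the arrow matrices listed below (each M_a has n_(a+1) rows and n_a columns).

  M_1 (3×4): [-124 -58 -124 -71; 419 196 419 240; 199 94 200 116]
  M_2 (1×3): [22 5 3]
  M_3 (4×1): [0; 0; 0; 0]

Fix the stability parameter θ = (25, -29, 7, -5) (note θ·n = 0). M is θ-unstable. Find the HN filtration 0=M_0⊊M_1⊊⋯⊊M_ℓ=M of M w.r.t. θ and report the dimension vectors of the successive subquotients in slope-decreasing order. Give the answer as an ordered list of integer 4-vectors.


Barcode: M ≅ I[1,1], I[1,2]^2, I[1,3], I[4,4]^4. HN layers by μ_θ (4 steps, strictly decreasing):
  μ^(1)=25; μ^(2)=7; μ^(3)=-2; μ^(4)=-5

((1, 0, 0, 0); (0, 0, 1, 0); (3, 3, 0, 0); (0, 0, 0, 4))


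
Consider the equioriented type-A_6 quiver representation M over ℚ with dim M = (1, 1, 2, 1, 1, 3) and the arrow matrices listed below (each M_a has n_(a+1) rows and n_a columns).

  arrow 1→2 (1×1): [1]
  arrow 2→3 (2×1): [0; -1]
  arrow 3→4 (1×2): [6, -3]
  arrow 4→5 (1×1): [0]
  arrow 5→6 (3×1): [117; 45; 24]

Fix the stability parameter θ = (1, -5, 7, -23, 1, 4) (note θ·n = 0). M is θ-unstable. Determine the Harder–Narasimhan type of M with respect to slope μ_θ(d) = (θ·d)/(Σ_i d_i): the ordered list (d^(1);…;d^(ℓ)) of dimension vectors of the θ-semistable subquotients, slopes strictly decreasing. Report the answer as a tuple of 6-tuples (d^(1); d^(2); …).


Via rank(M_{q-1}∘⋯∘M_p): M ≅ I[1,4], I[3,3], I[5,6], I[6,6]^2.
μ_θ-semistable layers: μ^(1)=7; μ^(2)=4; μ^(3)=1; μ^(4)=-5

((0, 0, 1, 0, 0, 0); (0, 0, 0, 0, 0, 3); (0, 0, 0, 0, 1, 0); (1, 1, 1, 1, 0, 0))


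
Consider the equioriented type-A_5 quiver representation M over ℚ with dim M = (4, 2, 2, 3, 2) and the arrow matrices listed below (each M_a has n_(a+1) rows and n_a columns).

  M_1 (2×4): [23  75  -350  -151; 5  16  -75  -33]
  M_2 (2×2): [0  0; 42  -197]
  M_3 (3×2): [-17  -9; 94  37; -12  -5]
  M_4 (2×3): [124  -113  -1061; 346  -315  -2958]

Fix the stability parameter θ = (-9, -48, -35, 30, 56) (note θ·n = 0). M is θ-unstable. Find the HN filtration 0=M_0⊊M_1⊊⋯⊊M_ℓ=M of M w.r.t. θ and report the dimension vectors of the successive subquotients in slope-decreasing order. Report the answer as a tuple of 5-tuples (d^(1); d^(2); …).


Interval decomposition of M: I[1,1]^2, I[1,2], I[1,5], I[3,5], I[4,4].
HN type (ℓ=6): μ^(1)=56; μ^(2)=30; μ^(3)=-9; μ^(4)=-57/2; μ^(5)=-92/3; μ^(6)=-35

((0, 0, 0, 0, 2); (0, 0, 0, 3, 0); (2, 0, 0, 0, 0); (1, 1, 0, 0, 0); (1, 1, 1, 0, 0); (0, 0, 1, 0, 0))


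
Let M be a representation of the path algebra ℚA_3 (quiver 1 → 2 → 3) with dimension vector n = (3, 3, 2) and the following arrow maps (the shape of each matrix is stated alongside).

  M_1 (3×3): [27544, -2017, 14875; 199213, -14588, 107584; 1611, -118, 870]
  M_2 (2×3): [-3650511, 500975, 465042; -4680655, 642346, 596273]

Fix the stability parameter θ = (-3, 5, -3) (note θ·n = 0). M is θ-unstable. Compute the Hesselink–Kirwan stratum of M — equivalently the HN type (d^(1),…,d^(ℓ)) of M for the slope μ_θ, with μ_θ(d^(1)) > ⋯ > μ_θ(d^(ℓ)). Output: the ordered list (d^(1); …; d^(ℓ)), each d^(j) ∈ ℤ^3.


Barcode: M ≅ I[1,1], I[1,3]^2, I[2,2]. HN layers by μ_θ (3 steps, strictly decreasing):
  μ^(1)=5; μ^(2)=1; μ^(3)=-3

((0, 1, 0); (0, 2, 2); (3, 0, 0))


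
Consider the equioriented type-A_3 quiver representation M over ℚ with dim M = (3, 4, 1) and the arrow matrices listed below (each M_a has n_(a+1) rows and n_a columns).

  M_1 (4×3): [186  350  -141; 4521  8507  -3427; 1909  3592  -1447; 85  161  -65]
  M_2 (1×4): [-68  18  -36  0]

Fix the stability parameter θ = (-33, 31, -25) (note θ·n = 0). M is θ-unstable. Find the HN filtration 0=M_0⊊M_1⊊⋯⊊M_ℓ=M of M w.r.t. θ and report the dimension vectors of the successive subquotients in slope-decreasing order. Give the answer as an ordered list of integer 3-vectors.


Via rank(M_{q-1}∘⋯∘M_p): M ≅ I[1,2]^2, I[1,3], I[2,2].
μ_θ-semistable layers: μ^(1)=31; μ^(2)=3; μ^(3)=-33

((0, 3, 0); (0, 1, 1); (3, 0, 0))


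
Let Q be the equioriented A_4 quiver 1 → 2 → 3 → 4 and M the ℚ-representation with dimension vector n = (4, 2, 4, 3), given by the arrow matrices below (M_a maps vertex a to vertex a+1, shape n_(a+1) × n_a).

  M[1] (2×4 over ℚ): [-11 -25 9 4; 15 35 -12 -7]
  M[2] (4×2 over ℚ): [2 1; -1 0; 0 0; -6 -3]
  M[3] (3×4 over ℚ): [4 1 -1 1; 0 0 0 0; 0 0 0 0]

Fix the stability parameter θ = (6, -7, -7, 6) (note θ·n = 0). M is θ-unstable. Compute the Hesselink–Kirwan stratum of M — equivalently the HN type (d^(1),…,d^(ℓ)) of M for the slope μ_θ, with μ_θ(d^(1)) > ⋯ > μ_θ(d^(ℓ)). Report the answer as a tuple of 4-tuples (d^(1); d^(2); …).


Via rank(M_{q-1}∘⋯∘M_p): M ≅ I[1,1]^2, I[1,3], I[1,4], I[3,3]^2, I[4,4]^2.
μ_θ-semistable layers: μ^(1)=6; μ^(2)=-8/3; μ^(3)=-7

((2, 0, 0, 3); (2, 2, 2, 0); (0, 0, 2, 0))


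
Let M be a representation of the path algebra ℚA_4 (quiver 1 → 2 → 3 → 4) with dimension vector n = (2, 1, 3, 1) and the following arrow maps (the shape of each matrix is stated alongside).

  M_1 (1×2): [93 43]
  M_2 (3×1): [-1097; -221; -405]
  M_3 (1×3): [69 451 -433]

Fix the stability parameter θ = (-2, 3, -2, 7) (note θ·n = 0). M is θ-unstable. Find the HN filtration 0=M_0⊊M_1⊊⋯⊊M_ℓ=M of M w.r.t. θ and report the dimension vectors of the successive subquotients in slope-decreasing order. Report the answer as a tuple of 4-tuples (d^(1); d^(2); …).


Interval decomposition of M: I[1,1], I[1,4], I[3,3]^2.
HN type (ℓ=3): μ^(1)=7; μ^(2)=1/2; μ^(3)=-2

((0, 0, 0, 1); (0, 1, 1, 0); (2, 0, 2, 0))


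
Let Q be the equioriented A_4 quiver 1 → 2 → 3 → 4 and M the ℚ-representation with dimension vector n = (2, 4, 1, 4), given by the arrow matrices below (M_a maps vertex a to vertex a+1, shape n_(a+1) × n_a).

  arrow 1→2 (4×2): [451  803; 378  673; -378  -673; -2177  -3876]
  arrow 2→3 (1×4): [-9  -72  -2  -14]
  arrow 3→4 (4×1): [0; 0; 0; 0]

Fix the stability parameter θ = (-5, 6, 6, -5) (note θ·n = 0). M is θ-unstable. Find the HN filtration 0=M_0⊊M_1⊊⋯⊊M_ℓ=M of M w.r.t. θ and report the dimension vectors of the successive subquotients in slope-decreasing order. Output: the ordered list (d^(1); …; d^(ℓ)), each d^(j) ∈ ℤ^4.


Via rank(M_{q-1}∘⋯∘M_p): M ≅ I[1,2], I[1,3], I[2,2]^2, I[4,4]^4.
μ_θ-semistable layers: μ^(1)=6; μ^(2)=-5

((0, 4, 1, 0); (2, 0, 0, 4))


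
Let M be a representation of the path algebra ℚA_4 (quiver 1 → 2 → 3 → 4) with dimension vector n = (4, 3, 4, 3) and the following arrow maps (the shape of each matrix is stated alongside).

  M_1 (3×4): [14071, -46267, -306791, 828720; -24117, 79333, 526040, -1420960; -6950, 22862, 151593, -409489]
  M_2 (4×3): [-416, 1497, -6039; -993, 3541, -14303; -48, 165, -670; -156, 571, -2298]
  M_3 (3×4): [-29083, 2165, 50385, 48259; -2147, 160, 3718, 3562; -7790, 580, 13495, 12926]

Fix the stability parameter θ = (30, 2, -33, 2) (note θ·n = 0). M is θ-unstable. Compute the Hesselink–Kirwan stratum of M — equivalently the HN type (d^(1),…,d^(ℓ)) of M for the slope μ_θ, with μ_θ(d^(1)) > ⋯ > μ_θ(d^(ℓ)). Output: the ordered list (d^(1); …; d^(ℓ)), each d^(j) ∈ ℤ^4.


Via rank(M_{q-1}∘⋯∘M_p): M ≅ I[1,1], I[1,4]^3, I[3,3].
μ_θ-semistable layers: μ^(1)=30; μ^(2)=2; μ^(3)=-1/3; μ^(4)=-33

((1, 0, 0, 0); (0, 0, 0, 3); (3, 3, 3, 0); (0, 0, 1, 0))


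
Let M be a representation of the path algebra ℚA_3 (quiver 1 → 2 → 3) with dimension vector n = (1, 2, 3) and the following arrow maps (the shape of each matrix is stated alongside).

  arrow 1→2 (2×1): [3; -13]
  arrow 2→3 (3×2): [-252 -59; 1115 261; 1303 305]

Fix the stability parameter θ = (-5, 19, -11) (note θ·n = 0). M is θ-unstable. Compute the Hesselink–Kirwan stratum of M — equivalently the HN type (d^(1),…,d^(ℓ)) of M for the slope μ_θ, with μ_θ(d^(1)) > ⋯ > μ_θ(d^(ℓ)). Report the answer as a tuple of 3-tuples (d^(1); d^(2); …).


Via rank(M_{q-1}∘⋯∘M_p): M ≅ I[1,3], I[2,3], I[3,3].
μ_θ-semistable layers: μ^(1)=4; μ^(2)=-5; μ^(3)=-11

((0, 2, 2); (1, 0, 0); (0, 0, 1))


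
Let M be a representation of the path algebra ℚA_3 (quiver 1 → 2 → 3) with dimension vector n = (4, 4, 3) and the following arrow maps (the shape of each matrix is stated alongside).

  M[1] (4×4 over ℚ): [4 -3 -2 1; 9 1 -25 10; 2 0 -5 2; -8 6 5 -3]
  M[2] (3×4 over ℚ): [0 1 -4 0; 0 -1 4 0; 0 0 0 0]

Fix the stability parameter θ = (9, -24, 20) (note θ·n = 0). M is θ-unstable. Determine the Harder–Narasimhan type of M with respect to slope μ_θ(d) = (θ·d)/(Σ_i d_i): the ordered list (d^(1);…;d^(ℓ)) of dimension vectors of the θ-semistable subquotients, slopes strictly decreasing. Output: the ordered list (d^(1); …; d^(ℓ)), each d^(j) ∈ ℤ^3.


Via rank(M_{q-1}∘⋯∘M_p): M ≅ I[1,2]^3, I[1,3], I[3,3]^2.
μ_θ-semistable layers: μ^(1)=20; μ^(2)=-15/2

((0, 0, 3); (4, 4, 0))


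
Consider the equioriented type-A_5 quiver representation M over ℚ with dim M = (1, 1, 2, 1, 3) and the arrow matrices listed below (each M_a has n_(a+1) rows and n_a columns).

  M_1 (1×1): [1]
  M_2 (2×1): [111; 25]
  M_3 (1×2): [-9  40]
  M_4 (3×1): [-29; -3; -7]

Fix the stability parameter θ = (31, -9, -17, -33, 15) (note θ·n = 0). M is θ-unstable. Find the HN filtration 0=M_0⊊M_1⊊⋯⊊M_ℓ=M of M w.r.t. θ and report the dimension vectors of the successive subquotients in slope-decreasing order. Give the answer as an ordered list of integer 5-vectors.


Via rank(M_{q-1}∘⋯∘M_p): M ≅ I[1,5], I[3,3], I[5,5]^2.
μ_θ-semistable layers: μ^(1)=15; μ^(2)=-7; μ^(3)=-17

((0, 0, 0, 0, 3); (1, 1, 1, 1, 0); (0, 0, 1, 0, 0))
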